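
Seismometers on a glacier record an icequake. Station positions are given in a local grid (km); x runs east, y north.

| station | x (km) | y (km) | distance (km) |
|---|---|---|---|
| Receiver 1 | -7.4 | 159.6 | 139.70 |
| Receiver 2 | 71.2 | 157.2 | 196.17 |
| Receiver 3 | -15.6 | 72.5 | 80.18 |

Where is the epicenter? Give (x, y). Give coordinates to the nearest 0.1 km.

Circle about each station: (x + 7.4)² + (y − 159.6)² = 139.70²; (x − 71.2)² + (y − 157.2)² = 196.17²; (x + 15.6)² + (y − 72.5)² = 80.18².
Subtracting pairs of circle equations eliminates x²+y² and gives linear equations (the radical axes):
157.2 x − 4.8 y = -14712.22
-16.4 x − 174.2 y = -6940.05
Solving the 2×2 system: x ≈ -92.1, y ≈ 48.5 km.

x ≈ -92.1 km, y ≈ 48.5 km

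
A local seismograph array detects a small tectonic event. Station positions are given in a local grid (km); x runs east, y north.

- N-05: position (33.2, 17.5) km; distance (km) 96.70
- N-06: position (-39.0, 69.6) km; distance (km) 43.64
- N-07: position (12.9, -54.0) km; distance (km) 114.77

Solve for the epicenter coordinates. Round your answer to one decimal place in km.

x ≈ -62.3 km, y ≈ 32.7 km

Circle about each station: (x − 33.2)² + (y − 17.5)² = 96.70²; (x + 39.0)² + (y − 69.6)² = 43.64²; (x − 12.9)² + (y + 54.0)² = 114.77².
Subtracting pairs of circle equations eliminates x²+y² and gives linear equations (the radical axes):
-144.4 x + 104.2 y = 12403.11
-40.6 x − 143.0 y = -2147.34
Solving the 2×2 system: x ≈ -62.3, y ≈ 32.7 km.
Check against N-05 (with the unrounded x, y): √((x − 33.2)²+(y − 17.5)²) = 96.70 ≈ 96.70 km. ✓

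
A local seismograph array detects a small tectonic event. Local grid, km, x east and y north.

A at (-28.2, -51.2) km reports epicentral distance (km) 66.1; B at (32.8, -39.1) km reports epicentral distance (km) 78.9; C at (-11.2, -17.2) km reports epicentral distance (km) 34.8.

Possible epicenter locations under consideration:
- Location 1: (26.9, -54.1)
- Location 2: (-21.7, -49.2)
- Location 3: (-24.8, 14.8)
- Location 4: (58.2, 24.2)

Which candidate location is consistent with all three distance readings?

Location 3

For each candidate, compare |candidate − station| to the reported distance:
Location 1: residuals A 10.9, B 62.8, C 18.2 → max 62.8 km
Location 2: residuals A 59.3, B 23.5, C 1.1 → max 59.3 km
Location 3: residuals A 0.0, B 0.0, C 0.0 → max 0.0 km
Location 4: residuals A 48.6, B 10.7, C 46.0 → max 48.6 km
Only Location 3 has all residuals ≈ 0.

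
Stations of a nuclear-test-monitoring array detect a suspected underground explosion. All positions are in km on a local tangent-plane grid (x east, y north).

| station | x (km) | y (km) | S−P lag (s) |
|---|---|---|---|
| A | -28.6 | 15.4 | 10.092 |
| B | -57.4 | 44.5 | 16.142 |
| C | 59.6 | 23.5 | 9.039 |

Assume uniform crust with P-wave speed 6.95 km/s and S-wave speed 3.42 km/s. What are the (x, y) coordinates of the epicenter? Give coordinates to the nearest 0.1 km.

Distance from S−P lag: d = Δt · v_P v_S / (v_P − v_S) = Δt · (6.95·3.42)/(6.95−3.42) ≈ 6.7334·Δt.
So d_A = 67.95, d_B = 108.69, d_C = 60.86 km.
Circle about each station: (x + 28.6)² + (y − 15.4)² = 67.95²; (x + 57.4)² + (y − 44.5)² = 108.69²; (x − 59.6)² + (y − 23.5)² = 60.86².
Subtracting pairs of circle equations eliminates x²+y² and gives linear equations (the radical axes):
-57.6 x + 58.2 y = -2976.42
176.4 x + 16.2 y = 3962.55
Solving the 2×2 system: x ≈ 24.9, y ≈ -26.5 km.

x ≈ 24.9 km, y ≈ -26.5 km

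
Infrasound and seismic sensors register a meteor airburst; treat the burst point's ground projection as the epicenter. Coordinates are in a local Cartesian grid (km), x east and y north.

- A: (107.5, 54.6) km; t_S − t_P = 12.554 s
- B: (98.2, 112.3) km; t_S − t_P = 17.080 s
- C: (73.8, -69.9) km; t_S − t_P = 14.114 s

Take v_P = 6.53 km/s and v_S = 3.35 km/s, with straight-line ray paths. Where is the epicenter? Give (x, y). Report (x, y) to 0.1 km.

Distance from S−P lag: d = Δt · v_P v_S / (v_P − v_S) = Δt · (6.53·3.35)/(6.53−3.35) ≈ 6.8791·Δt.
So d_A = 86.36, d_B = 117.49, d_C = 97.09 km.
Circle about each station: (x − 107.5)² + (y − 54.6)² = 86.36²; (x − 98.2)² + (y − 112.3)² = 117.49²; (x − 73.8)² + (y + 69.9)² = 97.09².
Subtracting the A equation from the B and C equations removes the quadratic terms:
-18.6 x + 115.4 y = 1371.27
-67.4 x − 249.0 y = -6173.38
Solving the 2×2 system: x ≈ 29.9, y ≈ 16.7 km.

29.9 km east, 16.7 km north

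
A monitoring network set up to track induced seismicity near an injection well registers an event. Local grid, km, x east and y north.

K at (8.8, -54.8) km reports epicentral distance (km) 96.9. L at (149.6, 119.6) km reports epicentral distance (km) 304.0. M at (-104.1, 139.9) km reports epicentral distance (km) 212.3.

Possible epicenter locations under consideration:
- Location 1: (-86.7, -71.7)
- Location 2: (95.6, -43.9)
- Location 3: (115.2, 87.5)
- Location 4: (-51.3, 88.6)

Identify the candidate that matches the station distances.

For each candidate, compare |candidate − station| to the reported distance:
Location 1: residuals K 0.1, L 0.0, M 0.0 → max 0.1 km
Location 2: residuals K 9.4, L 131.8, M 59.1 → max 131.8 km
Location 3: residuals K 80.8, L 256.9, M 13.2 → max 256.9 km
Location 4: residuals K 58.6, L 100.7, M 138.7 → max 138.7 km
Only Location 1 has all residuals ≈ 0.

Location 1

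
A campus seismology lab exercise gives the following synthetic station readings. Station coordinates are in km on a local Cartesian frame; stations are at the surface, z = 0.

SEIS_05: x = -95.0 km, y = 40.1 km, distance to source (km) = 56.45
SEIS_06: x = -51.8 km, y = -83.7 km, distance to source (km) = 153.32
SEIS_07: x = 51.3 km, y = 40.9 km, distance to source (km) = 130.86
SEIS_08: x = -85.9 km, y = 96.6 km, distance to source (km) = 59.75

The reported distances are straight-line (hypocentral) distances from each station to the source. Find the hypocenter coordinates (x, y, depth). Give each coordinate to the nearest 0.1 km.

(-69.6, 61.6, 45.6)

Each station gives a sphere (x−x_i)² + (y−y_i)² + z² = d_i² (stations at z=0).
Subtracting the SEIS_05 sphere from SEIS_06 and SEIS_07: z² cancels, leaving linear equations in x and y:
86.4 x − 247.6 y = -21264.50
292.6 x + 1.6 y = -20266.25
Solving: x ≈ -69.599, y ≈ 61.596 km (keep extra digits for the depth step; rounded: -69.6, 61.6).
Then from the SEIS_05 sphere: z² = 56.45² − (x + 95.0)² − (y − 40.1)² with x = -69.599, y = 61.596, so z ≈ 45.599 ≈ 45.6 km.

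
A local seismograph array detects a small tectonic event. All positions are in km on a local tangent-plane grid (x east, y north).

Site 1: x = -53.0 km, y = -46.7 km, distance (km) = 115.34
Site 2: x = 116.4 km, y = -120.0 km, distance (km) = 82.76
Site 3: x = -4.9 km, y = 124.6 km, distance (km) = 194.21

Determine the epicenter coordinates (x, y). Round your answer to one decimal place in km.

x ≈ 61.8 km, y ≈ -57.8 km

Circle about each station: (x + 53.0)² + (y + 46.7)² = 115.34²; (x − 116.4)² + (y + 120.0)² = 82.76²; (x + 4.9)² + (y − 124.6)² = 194.21².
Subtracting the Site 1 equation from the Site 2 and Site 3 equations removes the quadratic terms:
338.8 x − 146.6 y = 29413.17
96.2 x + 342.6 y = -13854.93
Solving the 2×2 system: x ≈ 61.8, y ≈ -57.8 km.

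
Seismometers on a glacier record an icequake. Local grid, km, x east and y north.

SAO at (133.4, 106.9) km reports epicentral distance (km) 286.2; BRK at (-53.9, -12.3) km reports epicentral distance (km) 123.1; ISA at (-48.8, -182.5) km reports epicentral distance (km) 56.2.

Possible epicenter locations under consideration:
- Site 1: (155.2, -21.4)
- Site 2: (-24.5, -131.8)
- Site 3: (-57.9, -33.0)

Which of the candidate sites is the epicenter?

Site 2

For each candidate, compare |candidate − station| to the reported distance:
Site 1: residuals SAO 156.1, BRK 86.2, ISA 203.7 → max 203.7 km
Site 2: residuals SAO 0.0, BRK 0.0, ISA 0.0 → max 0.0 km
Site 3: residuals SAO 49.2, BRK 102.0, ISA 93.6 → max 102.0 km
Only Site 2 has all residuals ≈ 0.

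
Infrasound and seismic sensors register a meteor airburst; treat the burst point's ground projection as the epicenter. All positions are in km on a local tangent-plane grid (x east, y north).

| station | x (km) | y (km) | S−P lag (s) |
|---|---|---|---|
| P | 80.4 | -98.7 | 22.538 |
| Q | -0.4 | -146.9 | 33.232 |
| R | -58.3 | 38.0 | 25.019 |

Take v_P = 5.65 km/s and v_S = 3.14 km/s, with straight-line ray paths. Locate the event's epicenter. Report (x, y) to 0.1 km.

Distance from S−P lag: d = Δt · v_P v_S / (v_P − v_S) = Δt · (5.65·3.14)/(5.65−3.14) ≈ 7.0681·Δt.
So d_P = 159.30, d_Q = 234.89, d_R = 176.84 km.
Circle about each station: (x − 80.4)² + (y + 98.7)² = 159.30²; (x + 0.4)² + (y + 146.9)² = 234.89²; (x + 58.3)² + (y − 38.0)² = 176.84².
Subtracting the P equation from the Q and R equations removes the quadratic terms:
-161.6 x − 96.4 y = -24422.90
-277.4 x + 273.4 y = -17258.86
Solving the 2×2 system: x ≈ 117.6, y ≈ 56.2 km.

117.6 km east, 56.2 km north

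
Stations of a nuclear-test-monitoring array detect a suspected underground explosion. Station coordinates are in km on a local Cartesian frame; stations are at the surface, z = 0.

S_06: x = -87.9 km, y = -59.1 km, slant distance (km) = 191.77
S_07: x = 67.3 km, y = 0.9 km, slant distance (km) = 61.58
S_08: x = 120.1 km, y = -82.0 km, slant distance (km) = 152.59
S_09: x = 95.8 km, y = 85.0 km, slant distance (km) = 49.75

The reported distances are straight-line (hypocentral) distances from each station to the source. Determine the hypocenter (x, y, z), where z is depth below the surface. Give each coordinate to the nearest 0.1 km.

x ≈ 62.6 km, y ≈ 57.2 km, depth ≈ 24.5 km

Each station gives a sphere (x−x_i)² + (y−y_i)² + z² = d_i² (stations at z=0).
Subtracting the S_06 sphere from S_07 and S_08: z² cancels, leaving linear equations in x and y:
310.4 x + 120.0 y = 26294.52
416.0 x − 45.8 y = 23420.81
Solving: x ≈ 62.598, y ≈ 57.202 km (keep extra digits for the depth step; rounded: 62.6, 57.2).
Then from the S_06 sphere: z² = 191.77² − (x + 87.9)² − (y + 59.1)² with x = 62.598, y = 57.202, so z ≈ 24.493 ≈ 24.5 km.
Check against S_09 (with the unrounded solution): distance 49.75 ≈ 49.75 km. ✓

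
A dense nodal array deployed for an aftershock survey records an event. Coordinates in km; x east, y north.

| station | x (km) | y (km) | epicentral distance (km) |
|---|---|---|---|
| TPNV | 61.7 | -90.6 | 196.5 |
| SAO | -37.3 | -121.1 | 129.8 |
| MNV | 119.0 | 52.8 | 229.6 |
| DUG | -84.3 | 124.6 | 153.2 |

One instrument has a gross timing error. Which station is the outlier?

MNV

Solve using three stations at a time. Using TPNV, SAO, DUG (subtract circle equations pairwise → linear system) gives (x, y) ≈ (-123.0, -23.6).
Distances from that point to each station vs reported:
  TPNV: calculated 196.5 vs reported 196.5 → residual 0.0 km
  SAO: calculated 129.8 vs reported 129.8 → residual 0.0 km
  MNV: calculated 253.8 vs reported 229.6 → residual 24.2 km
  DUG: calculated 153.2 vs reported 153.2 → residual 0.0 km
TPNV, SAO, DUG are mutually consistent (residuals ≈ 0); MNV is off by 24.2 km.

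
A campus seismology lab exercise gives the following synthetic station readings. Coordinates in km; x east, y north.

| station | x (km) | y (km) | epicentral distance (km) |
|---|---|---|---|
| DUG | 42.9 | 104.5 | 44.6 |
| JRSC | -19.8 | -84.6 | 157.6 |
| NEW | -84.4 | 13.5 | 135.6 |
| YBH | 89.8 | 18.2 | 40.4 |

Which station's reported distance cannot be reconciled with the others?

YBH

Solve using three stations at a time. Using DUG, JRSC, NEW (subtract circle equations pairwise → linear system) gives (x, y) ≈ (43.0, 59.9).
Distances from that point to each station vs reported:
  DUG: calculated 44.6 vs reported 44.6 → residual 0.0 km
  JRSC: calculated 157.6 vs reported 157.6 → residual 0.0 km
  NEW: calculated 135.6 vs reported 135.6 → residual 0.0 km
  YBH: calculated 62.7 vs reported 40.4 → residual 22.3 km
DUG, JRSC, NEW are mutually consistent (residuals ≈ 0); YBH is off by 22.3 km.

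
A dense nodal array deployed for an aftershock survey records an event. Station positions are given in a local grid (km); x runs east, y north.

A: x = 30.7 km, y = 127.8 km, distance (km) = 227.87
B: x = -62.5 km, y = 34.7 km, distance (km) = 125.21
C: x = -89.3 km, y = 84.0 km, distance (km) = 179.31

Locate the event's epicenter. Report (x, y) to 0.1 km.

(-40.7, -88.6)

Circle about each station: (x − 30.7)² + (y − 127.8)² = 227.87²; (x + 62.5)² + (y − 34.7)² = 125.21²; (x + 89.3)² + (y − 84.0)² = 179.31².
Subtracting the A equation from the B and C equations removes the quadratic terms:
-186.4 x − 186.2 y = 24082.20
-240.0 x − 87.6 y = 17527.82
Solving the 2×2 system: x ≈ -40.7, y ≈ -88.6 km.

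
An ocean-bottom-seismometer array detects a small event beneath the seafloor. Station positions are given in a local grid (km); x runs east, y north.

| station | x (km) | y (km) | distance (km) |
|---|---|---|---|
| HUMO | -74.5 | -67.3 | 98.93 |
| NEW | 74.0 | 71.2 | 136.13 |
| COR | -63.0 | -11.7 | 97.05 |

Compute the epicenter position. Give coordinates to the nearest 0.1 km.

(23.7, -55.3)

Circle about each station: (x + 74.5)² + (y + 67.3)² = 98.93²; (x − 74.0)² + (y − 71.2)² = 136.13²; (x + 63.0)² + (y + 11.7)² = 97.05².
Subtracting pairs of circle equations eliminates x²+y² and gives linear equations (the radical axes):
297.0 x + 277.0 y = -8278.33
23.0 x + 111.2 y = -5605.21
Solving the 2×2 system: x ≈ 23.7, y ≈ -55.3 km.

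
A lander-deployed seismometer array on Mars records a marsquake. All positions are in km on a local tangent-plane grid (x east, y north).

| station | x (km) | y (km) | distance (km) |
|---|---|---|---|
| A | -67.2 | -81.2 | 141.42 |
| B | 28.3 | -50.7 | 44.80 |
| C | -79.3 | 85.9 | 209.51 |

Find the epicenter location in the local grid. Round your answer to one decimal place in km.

72.4 km east, -58.6 km north

Circle about each station: (x + 67.2)² + (y + 81.2)² = 141.42²; (x − 28.3)² + (y + 50.7)² = 44.80²; (x + 79.3)² + (y − 85.9)² = 209.51².
Subtracting pairs of circle equations eliminates x²+y² and gives linear equations (the radical axes):
191.0 x + 61.0 y = 10254.68
-24.2 x + 334.2 y = -21336.80
Solving the 2×2 system: x ≈ 72.4, y ≈ -58.6 km.
Check against A (with the unrounded x, y): √((x + 67.2)²+(y + 81.2)²) = 141.42 ≈ 141.42 km. ✓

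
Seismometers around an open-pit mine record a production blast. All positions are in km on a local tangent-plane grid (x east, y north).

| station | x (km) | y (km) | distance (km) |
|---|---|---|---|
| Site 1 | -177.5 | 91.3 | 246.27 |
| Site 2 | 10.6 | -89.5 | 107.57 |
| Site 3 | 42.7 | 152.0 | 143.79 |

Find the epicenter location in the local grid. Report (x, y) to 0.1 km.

Circle about each station: (x + 177.5)² + (y − 91.3)² = 246.27²; (x − 10.6)² + (y + 89.5)² = 107.57²; (x − 42.7)² + (y − 152.0)² = 143.79².
Subtracting the Site 1 equation from the Site 2 and Site 3 equations removes the quadratic terms:
376.2 x − 361.6 y = 17358.28
440.4 x + 121.4 y = 25058.70
Solving the 2×2 system: x ≈ 54.5, y ≈ 8.7 km.
Check against Site 1 (with the unrounded x, y): √((x + 177.5)²+(y − 91.3)²) = 246.27 ≈ 246.27 km. ✓

x ≈ 54.5 km, y ≈ 8.7 km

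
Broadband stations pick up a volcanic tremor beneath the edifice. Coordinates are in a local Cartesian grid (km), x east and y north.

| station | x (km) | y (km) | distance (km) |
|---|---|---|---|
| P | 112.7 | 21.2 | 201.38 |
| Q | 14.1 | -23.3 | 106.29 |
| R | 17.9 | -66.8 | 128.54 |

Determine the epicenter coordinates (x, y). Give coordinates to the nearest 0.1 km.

Circle about each station: (x − 112.7)² + (y − 21.2)² = 201.38²; (x − 14.1)² + (y + 23.3)² = 106.29²; (x − 17.9)² + (y + 66.8)² = 128.54².
Subtracting the P equation from the Q and R equations removes the quadratic terms:
-197.2 x − 89.0 y = 16847.31
-189.6 x − 176.0 y = 15663.29
Solving the 2×2 system: x ≈ -88.1, y ≈ 5.9 km.

x ≈ -88.1 km, y ≈ 5.9 km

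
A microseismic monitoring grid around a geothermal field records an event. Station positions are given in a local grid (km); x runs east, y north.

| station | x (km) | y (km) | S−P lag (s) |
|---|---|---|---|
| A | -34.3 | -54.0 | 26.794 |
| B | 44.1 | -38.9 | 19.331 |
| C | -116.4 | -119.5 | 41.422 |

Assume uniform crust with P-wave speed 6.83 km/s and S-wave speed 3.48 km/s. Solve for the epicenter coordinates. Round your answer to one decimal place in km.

x ≈ 89.0 km, y ≈ 90.7 km

Distance from S−P lag: d = Δt · v_P v_S / (v_P − v_S) = Δt · (6.83·3.48)/(6.83−3.48) ≈ 7.0950·Δt.
So d_A = 190.10, d_B = 137.15, d_C = 293.89 km.
Circle about each station: (x + 34.3)² + (y + 54.0)² = 190.10²; (x − 44.1)² + (y + 38.9)² = 137.15²; (x + 116.4)² + (y + 119.5)² = 293.89².
Subtracting pairs of circle equations eliminates x²+y² and gives linear equations (the radical axes):
156.8 x + 30.2 y = 16693.42
-164.2 x − 131.0 y = -26496.60
Solving the 2×2 system: x ≈ 89.0, y ≈ 90.7 km.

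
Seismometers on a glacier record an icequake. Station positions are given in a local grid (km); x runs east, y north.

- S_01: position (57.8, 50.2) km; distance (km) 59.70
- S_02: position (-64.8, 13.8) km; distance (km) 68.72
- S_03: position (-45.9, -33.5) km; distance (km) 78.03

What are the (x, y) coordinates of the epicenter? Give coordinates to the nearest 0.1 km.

2.5 km east, 27.7 km north

Circle about each station: (x − 57.8)² + (y − 50.2)² = 59.70²; (x + 64.8)² + (y − 13.8)² = 68.72²; (x + 45.9)² + (y + 33.5)² = 78.03².
Subtracting the S_01 equation from the S_02 and S_03 equations removes the quadratic terms:
-245.2 x − 72.8 y = -2629.75
-207.4 x − 167.4 y = -5156.41
Solving the 2×2 system: x ≈ 2.5, y ≈ 27.7 km.
Check against S_01 (with the unrounded x, y): √((x − 57.8)²+(y − 50.2)²) = 59.70 ≈ 59.70 km. ✓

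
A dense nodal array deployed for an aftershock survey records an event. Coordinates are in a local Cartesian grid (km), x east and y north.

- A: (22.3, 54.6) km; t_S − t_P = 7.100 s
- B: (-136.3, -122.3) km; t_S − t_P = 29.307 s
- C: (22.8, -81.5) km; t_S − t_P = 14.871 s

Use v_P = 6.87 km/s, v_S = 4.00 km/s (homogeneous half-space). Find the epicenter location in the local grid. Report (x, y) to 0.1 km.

(89.5, 44.3)

Distance from S−P lag: d = Δt · v_P v_S / (v_P − v_S) = Δt · (6.87·4.00)/(6.87−4.00) ≈ 9.5749·Δt.
So d_A = 67.98, d_B = 280.61, d_C = 142.39 km.
Circle about each station: (x − 22.3)² + (y − 54.6)² = 67.98²; (x + 136.3)² + (y + 122.3)² = 280.61²; (x − 22.8)² + (y + 81.5)² = 142.39².
Subtracting the A equation from the B and C equations removes the quadratic terms:
-317.2 x − 353.8 y = -44064.16
1.0 x − 272.2 y = -11969.99
Solving the 2×2 system: x ≈ 89.5, y ≈ 44.3 km.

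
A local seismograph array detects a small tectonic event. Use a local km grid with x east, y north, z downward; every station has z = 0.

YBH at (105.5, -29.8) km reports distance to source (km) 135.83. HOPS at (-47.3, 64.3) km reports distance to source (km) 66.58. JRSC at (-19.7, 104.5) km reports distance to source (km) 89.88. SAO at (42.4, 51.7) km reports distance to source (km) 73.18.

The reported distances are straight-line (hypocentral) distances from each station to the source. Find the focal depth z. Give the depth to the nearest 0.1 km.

Each station gives a sphere (x−x_i)² + (y−y_i)² + z² = d_i² (stations at z=0).
Subtracting the YBH sphere from HOPS and JRSC: z² cancels, leaving linear equations in x and y:
-305.6 x + 188.2 y = 8370.38
-250.4 x + 268.6 y = 9661.42
Solving: x ≈ -12.300, y ≈ 24.503 km (keep extra digits for the depth step; rounded: -12.3, 24.5).
Then from the YBH sphere: z² = 135.83² − (x − 105.5)² − (y + 29.8)² with x = -12.300, y = 24.503, so z ≈ 40.301 ≈ 40.3 km.

depth ≈ 40.3 km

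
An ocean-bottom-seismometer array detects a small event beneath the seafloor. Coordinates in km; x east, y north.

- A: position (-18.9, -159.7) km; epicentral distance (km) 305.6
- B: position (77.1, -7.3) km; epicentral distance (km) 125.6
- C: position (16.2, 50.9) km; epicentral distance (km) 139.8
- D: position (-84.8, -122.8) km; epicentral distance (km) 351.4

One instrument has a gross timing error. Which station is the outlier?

D

Solve using three stations at a time. Using A, B, C (subtract circle equations pairwise → linear system) gives (x, y) ≈ (148.5, 96.0).
Distances from that point to each station vs reported:
  A: calculated 305.6 vs reported 305.6 → residual 0.0 km
  B: calculated 125.5 vs reported 125.6 → residual 0.1 km
  C: calculated 139.7 vs reported 139.8 → residual 0.1 km
  D: calculated 319.8 vs reported 351.4 → residual 31.6 km
A, B, C are mutually consistent (residuals ≈ 0); D is off by 31.6 km.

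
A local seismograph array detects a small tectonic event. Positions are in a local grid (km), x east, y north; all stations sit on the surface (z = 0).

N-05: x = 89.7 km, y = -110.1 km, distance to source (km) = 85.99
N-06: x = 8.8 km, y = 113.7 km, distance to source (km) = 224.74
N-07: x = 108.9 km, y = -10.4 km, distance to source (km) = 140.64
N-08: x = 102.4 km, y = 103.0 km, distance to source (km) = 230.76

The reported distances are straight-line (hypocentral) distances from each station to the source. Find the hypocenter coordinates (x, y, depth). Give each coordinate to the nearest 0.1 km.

x ≈ 16.4 km, y ≈ -106.4 km, depth ≈ 44.8 km

Each station gives a sphere (x−x_i)² + (y−y_i)² + z² = d_i² (stations at z=0).
Subtracting the N-05 sphere from N-06 and N-07: z² cancels, leaving linear equations in x and y:
-161.8 x + 447.6 y = -50276.76
38.4 x + 199.4 y = -20586.06
Solving: x ≈ 16.397, y ≈ -106.398 km (keep extra digits for the depth step; rounded: 16.4, -106.4).
Then from the N-05 sphere: z² = 85.99² − (x − 89.7)² − (y + 110.1)² with x = 16.397, y = -106.398, so z ≈ 44.802 ≈ 44.8 km.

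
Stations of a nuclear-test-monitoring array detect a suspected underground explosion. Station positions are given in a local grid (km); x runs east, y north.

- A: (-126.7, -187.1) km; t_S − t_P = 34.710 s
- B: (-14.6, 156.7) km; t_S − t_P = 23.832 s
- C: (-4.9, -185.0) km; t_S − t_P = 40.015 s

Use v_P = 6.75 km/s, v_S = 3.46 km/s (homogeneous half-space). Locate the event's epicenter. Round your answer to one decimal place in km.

Distance from S−P lag: d = Δt · v_P v_S / (v_P − v_S) = Δt · (6.75·3.46)/(6.75−3.46) ≈ 7.0988·Δt.
So d_A = 246.40, d_B = 169.18, d_C = 284.06 km.
Circle about each station: (x + 126.7)² + (y + 187.1)² = 246.40²; (x + 14.6)² + (y − 156.7)² = 169.18²; (x + 4.9)² + (y + 185.0)² = 284.06².
Subtracting the A equation from the B and C equations removes the quadratic terms:
224.2 x + 687.6 y = 5799.84
243.6 x + 4.2 y = -36787.41
Solving the 2×2 system: x ≈ -152.0, y ≈ 58.0 km.
Check against A (with the unrounded x, y): √((x + 126.7)²+(y + 187.1)²) = 246.41 ≈ 246.40 km. ✓

x ≈ -152.0 km, y ≈ 58.0 km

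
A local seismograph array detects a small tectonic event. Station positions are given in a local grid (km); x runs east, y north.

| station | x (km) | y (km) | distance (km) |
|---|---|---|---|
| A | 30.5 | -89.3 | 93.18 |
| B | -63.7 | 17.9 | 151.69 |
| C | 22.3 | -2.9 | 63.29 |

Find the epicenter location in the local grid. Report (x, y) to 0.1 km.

(84.7, -13.5)

Circle about each station: (x − 30.5)² + (y + 89.3)² = 93.18²; (x + 63.7)² + (y − 17.9)² = 151.69²; (x − 22.3)² + (y + 2.9)² = 63.29².
Subtracting pairs of circle equations eliminates x²+y² and gives linear equations (the radical axes):
-188.4 x + 214.4 y = -18853.98
-16.4 x + 172.8 y = -3722.15
Solving the 2×2 system: x ≈ 84.7, y ≈ -13.5 km.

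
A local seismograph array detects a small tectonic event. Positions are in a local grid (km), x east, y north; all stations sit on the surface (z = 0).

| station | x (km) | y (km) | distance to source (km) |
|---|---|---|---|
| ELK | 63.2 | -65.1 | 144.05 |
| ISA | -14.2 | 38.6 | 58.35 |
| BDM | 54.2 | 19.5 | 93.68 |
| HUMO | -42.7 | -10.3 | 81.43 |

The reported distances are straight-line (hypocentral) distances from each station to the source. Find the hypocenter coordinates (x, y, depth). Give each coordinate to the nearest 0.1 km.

Each station gives a sphere (x−x_i)² + (y−y_i)² + z² = d_i² (stations at z=0).
Subtracting the ELK sphere from ISA and BDM: z² cancels, leaving linear equations in x and y:
-154.8 x + 207.4 y = 10805.03
-18.0 x + 169.2 y = 7060.10
Solving: x ≈ -16.205, y ≈ 40.002 km (keep extra digits for the depth step; rounded: -16.2, 40.0).
Then from the ELK sphere: z² = 144.05² − (x − 63.2)² − (y + 65.1)² with x = -16.205, y = 40.002, so z ≈ 58.299 ≈ 58.3 km.
Check against HUMO (with the unrounded solution): distance 81.43 ≈ 81.43 km. ✓

(-16.2, 40.0, 58.3)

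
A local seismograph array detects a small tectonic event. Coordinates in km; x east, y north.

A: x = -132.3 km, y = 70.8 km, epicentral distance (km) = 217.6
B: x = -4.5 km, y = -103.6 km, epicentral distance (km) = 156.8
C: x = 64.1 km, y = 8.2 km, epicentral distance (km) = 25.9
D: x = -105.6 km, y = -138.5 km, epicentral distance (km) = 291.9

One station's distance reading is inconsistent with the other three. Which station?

Solve using three stations at a time. Using A, B, C (subtract circle equations pairwise → linear system) gives (x, y) ≈ (81.0, 27.8).
Distances from that point to each station vs reported:
  A: calculated 217.6 vs reported 217.6 → residual 0.0 km
  B: calculated 156.8 vs reported 156.8 → residual 0.0 km
  C: calculated 25.9 vs reported 25.9 → residual 0.0 km
  D: calculated 250.0 vs reported 291.9 → residual 41.9 km
A, B, C are mutually consistent (residuals ≈ 0); D is off by 41.9 km.

D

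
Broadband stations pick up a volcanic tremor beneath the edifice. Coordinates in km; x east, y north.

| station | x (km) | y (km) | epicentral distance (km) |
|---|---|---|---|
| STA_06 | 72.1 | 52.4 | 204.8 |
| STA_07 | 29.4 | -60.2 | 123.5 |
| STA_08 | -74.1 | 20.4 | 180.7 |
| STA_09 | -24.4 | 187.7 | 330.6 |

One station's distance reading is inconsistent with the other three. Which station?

Solve using three stations at a time. Using STA_06, STA_08, STA_09 (subtract circle equations pairwise → linear system) gives (x, y) ≈ (6.2, -141.5).
Distances from that point to each station vs reported:
  STA_06: calculated 204.8 vs reported 204.8 → residual 0.0 km
  STA_07: calculated 84.5 vs reported 123.5 → residual 39.0 km
  STA_08: calculated 180.7 vs reported 180.7 → residual 0.0 km
  STA_09: calculated 330.6 vs reported 330.6 → residual 0.0 km
STA_06, STA_08, STA_09 are mutually consistent (residuals ≈ 0); STA_07 is off by 39.0 km.

STA_07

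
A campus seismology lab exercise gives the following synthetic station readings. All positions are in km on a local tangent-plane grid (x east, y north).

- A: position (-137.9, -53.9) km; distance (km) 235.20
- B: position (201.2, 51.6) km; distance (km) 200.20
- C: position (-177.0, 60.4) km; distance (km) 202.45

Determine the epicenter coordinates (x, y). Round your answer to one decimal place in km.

(14.9, 124.9)

Circle about each station: (x + 137.9)² + (y + 53.9)² = 235.20²; (x − 201.2)² + (y − 51.6)² = 200.20²; (x + 177.0)² + (y − 60.4)² = 202.45².
Subtracting the A equation from the B and C equations removes the quadratic terms:
678.2 x + 211.0 y = 36461.38
-78.2 x + 228.6 y = 27388.58
Solving the 2×2 system: x ≈ 14.9, y ≈ 124.9 km.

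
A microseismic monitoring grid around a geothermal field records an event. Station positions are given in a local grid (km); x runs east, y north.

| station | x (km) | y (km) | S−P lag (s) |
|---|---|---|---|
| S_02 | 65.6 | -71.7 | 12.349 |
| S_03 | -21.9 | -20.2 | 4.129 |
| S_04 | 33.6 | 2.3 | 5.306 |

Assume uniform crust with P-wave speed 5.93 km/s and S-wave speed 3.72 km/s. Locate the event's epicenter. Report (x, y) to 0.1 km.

-16.1 km east, 20.6 km north

Distance from S−P lag: d = Δt · v_P v_S / (v_P − v_S) = Δt · (5.93·3.72)/(5.93−3.72) ≈ 9.9817·Δt.
So d_S_02 = 123.26, d_S_03 = 41.21, d_S_04 = 52.96 km.
Circle about each station: (x − 65.6)² + (y + 71.7)² = 123.26²; (x + 21.9)² + (y + 20.2)² = 41.21²; (x − 33.6)² + (y − 2.3)² = 52.96².
Subtracting the S_02 equation from the S_03 and S_04 equations removes the quadratic terms:
-175.0 x + 103.0 y = 4938.16
-64.0 x + 148.0 y = 4078.27
Solving the 2×2 system: x ≈ -16.1, y ≈ 20.6 km.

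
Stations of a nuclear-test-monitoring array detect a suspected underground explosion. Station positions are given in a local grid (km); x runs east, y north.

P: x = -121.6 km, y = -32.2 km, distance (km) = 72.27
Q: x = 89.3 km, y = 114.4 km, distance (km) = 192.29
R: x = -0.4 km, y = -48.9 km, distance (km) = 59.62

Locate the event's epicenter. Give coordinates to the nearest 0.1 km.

Circle about each station: (x + 121.6)² + (y + 32.2)² = 72.27²; (x − 89.3)² + (y − 114.4)² = 192.29²; (x + 0.4)² + (y + 48.9)² = 59.62².
Subtracting pairs of circle equations eliminates x²+y² and gives linear equations (the radical axes):
421.8 x + 293.2 y = -26514.04
242.4 x − 33.4 y = -11763.62
Solving the 2×2 system: x ≈ -50.9, y ≈ -17.2 km.

(-50.9, -17.2)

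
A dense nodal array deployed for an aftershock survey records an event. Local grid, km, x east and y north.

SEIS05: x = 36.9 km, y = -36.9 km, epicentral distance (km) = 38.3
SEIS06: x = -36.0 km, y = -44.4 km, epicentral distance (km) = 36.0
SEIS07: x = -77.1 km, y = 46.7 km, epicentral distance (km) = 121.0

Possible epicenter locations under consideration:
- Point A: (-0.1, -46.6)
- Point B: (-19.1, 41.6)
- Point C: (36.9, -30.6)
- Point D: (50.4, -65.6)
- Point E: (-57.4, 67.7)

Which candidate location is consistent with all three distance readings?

Point A

For each candidate, compare |candidate − station| to the reported distance:
Point A: residuals SEIS05 0.0, SEIS06 0.0, SEIS07 0.0 → max 0.0 km
Point B: residuals SEIS05 58.1, SEIS06 51.6, SEIS07 62.8 → max 62.8 km
Point C: residuals SEIS05 32.0, SEIS06 38.2, SEIS07 16.7 → max 38.2 km
Point D: residuals SEIS05 6.6, SEIS06 53.0, SEIS07 48.9 → max 53.0 km
Point E: residuals SEIS05 102.5, SEIS06 78.1, SEIS07 92.2 → max 102.5 km
Only Point A has all residuals ≈ 0.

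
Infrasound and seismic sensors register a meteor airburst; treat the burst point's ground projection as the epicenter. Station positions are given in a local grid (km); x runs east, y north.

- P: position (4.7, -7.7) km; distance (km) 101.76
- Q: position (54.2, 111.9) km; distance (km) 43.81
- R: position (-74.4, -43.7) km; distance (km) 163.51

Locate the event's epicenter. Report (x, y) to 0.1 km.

Circle about each station: (x − 4.7)² + (y + 7.7)² = 101.76²; (x − 54.2)² + (y − 111.9)² = 43.81²; (x + 74.4)² + (y + 43.7)² = 163.51².
Subtracting pairs of circle equations eliminates x²+y² and gives linear equations (the radical axes):
99.0 x + 239.2 y = 23813.65
-158.2 x − 72.0 y = -9016.75
Solving the 2×2 system: x ≈ 14.4, y ≈ 93.6 km.

x ≈ 14.4 km, y ≈ 93.6 km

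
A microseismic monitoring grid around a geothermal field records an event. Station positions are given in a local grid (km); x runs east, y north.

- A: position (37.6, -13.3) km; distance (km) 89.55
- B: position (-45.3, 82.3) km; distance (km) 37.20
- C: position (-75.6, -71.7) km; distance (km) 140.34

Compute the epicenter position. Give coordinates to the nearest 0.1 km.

Circle about each station: (x − 37.6)² + (y + 13.3)² = 89.55²; (x + 45.3)² + (y − 82.3)² = 37.20²; (x + 75.6)² + (y + 71.7)² = 140.34².
Subtracting pairs of circle equations eliminates x²+y² and gives linear equations (the radical axes):
-165.8 x + 191.2 y = 13870.09
-226.4 x − 116.8 y = -2410.51
Solving the 2×2 system: x ≈ -18.5, y ≈ 56.5 km.

x ≈ -18.5 km, y ≈ 56.5 km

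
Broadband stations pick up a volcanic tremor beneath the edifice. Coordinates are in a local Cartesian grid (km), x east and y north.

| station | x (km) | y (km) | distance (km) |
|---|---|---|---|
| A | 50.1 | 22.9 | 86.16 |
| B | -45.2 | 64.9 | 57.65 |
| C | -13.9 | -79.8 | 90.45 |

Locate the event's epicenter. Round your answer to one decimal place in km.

Circle about each station: (x − 50.1)² + (y − 22.9)² = 86.16²; (x + 45.2)² + (y − 64.9)² = 57.65²; (x + 13.9)² + (y + 79.8)² = 90.45².
Subtracting the A equation from the B and C equations removes the quadratic terms:
-190.6 x + 84.0 y = 7320.65
-128.0 x − 205.4 y = 2769.17
Solving the 2×2 system: x ≈ -34.8, y ≈ 8.2 km.
Check against A (with the unrounded x, y): √((x − 50.1)²+(y − 22.9)²) = 86.16 ≈ 86.16 km. ✓

-34.8 km east, 8.2 km north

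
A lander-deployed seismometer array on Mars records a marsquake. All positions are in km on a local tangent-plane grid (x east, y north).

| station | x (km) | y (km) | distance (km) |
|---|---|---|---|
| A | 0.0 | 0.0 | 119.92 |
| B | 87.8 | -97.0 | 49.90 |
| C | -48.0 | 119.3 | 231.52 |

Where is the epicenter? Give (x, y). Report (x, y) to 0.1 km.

(108.3, -51.5)

Circle about each station: x² + y² = 119.92²; (x − 87.8)² + (y + 97.0)² = 49.90²; (x + 48.0)² + (y − 119.3)² = 231.52².
Subtracting pairs of circle equations eliminates x²+y² and gives linear equations (the radical axes):
175.6 x − 194.0 y = 29008.64
-96.0 x + 238.6 y = -22684.21
Solving the 2×2 system: x ≈ 108.3, y ≈ -51.5 km.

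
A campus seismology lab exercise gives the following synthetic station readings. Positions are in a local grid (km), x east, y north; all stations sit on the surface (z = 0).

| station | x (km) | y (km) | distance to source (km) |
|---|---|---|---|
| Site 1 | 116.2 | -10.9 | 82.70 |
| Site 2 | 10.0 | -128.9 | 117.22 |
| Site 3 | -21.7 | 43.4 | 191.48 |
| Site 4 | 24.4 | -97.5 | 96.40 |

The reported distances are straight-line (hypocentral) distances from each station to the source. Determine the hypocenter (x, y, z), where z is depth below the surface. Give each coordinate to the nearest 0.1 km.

x ≈ 114.7 km, y ≈ -87.1 km, depth ≈ 32.1 km

Each station gives a sphere (x−x_i)² + (y−y_i)² + z² = d_i² (stations at z=0).
Subtracting the Site 1 sphere from Site 2 and Site 3: z² cancels, leaving linear equations in x and y:
-212.4 x − 236.0 y = -3807.28
-275.8 x + 108.6 y = -41092.10
Solving: x ≈ 114.697, y ≈ -87.095 km (keep extra digits for the depth step; rounded: 114.7, -87.1).
Then from the Site 1 sphere: z² = 82.70² − (x − 116.2)² − (y + 10.9)² with x = 114.697, y = -87.095, so z ≈ 32.115 ≈ 32.1 km.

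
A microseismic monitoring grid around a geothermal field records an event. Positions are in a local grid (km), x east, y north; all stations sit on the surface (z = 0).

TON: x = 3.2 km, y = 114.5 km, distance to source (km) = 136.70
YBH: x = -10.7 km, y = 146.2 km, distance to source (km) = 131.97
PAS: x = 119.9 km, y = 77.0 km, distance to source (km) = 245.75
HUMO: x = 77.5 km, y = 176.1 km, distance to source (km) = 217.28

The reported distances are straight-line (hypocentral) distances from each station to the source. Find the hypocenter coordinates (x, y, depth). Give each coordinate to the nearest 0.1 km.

Each station gives a sphere (x−x_i)² + (y−y_i)² + z² = d_i² (stations at z=0).
Subtracting the TON sphere from YBH and PAS: z² cancels, leaving linear equations in x and y:
-27.8 x + 63.4 y = 9639.25
233.4 x − 75.0 y = -34521.65
Solving: x ≈ -115.298, y ≈ 101.482 km (keep extra digits for the depth step; rounded: -115.3, 101.5).
Then from the TON sphere: z² = 136.70² − (x − 3.2)² − (y − 114.5)² with x = -115.298, y = 101.482, so z ≈ 66.900 ≈ 66.9 km.

(-115.3, 101.5, 66.9)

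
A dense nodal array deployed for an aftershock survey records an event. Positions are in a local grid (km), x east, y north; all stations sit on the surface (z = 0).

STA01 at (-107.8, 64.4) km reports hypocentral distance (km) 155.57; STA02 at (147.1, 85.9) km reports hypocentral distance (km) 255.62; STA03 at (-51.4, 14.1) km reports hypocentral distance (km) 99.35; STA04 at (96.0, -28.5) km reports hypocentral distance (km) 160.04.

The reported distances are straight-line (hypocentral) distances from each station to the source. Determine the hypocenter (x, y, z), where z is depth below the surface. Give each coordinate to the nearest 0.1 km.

(-48.9, -68.8, 54.7)

Each station gives a sphere (x−x_i)² + (y−y_i)² + z² = d_i² (stations at z=0).
Subtracting the STA01 sphere from STA02 and STA03: z² cancels, leaving linear equations in x and y:
509.8 x + 43.0 y = -27890.54
112.8 x − 100.6 y = 1404.17
Solving: x ≈ -48.906, y ≈ -68.795 km (keep extra digits for the depth step; rounded: -48.9, -68.8).
Then from the STA01 sphere: z² = 155.57² − (x + 107.8)² − (y − 64.4)² with x = -48.906, y = -68.795, so z ≈ 54.705 ≈ 54.7 km.
Check against STA04 (with the unrounded solution): distance 160.04 ≈ 160.04 km. ✓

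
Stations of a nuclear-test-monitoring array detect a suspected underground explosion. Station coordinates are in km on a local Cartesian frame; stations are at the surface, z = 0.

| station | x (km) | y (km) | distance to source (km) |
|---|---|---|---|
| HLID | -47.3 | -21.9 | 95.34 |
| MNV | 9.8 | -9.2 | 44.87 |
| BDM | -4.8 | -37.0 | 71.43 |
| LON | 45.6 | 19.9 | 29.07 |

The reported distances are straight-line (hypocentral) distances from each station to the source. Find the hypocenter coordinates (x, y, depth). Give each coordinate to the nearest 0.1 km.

Each station gives a sphere (x−x_i)² + (y−y_i)² + z² = d_i² (stations at z=0).
Subtracting the HLID sphere from MNV and BDM: z² cancels, leaving linear equations in x and y:
114.2 x + 25.4 y = 4540.18
85.0 x − 30.2 y = 2662.61
Solving: x ≈ 36.510, y ≈ 14.595 km (keep extra digits for the depth step; rounded: 36.5, 14.6).
Then from the HLID sphere: z² = 95.34² − (x + 47.3)² − (y + 21.9)² with x = 36.510, y = 14.595, so z ≈ 27.087 ≈ 27.1 km.

x ≈ 36.5 km, y ≈ 14.6 km, depth ≈ 27.1 km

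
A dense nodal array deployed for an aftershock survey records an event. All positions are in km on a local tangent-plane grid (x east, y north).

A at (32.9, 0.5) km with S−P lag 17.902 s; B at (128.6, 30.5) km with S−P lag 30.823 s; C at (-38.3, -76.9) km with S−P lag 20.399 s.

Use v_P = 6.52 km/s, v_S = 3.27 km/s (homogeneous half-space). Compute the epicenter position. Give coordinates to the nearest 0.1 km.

(-72.4, 52.5)

Distance from S−P lag: d = Δt · v_P v_S / (v_P − v_S) = Δt · (6.52·3.27)/(6.52−3.27) ≈ 6.5601·Δt.
So d_A = 117.44, d_B = 202.20, d_C = 133.82 km.
Circle about each station: (x − 32.9)² + (y − 0.5)² = 117.44²; (x − 128.6)² + (y − 30.5)² = 202.20²; (x + 38.3)² + (y + 76.9)² = 133.82².
Subtracting pairs of circle equations eliminates x²+y² and gives linear equations (the radical axes):
191.4 x + 60.0 y = -10707.14
-142.4 x − 154.8 y = 2182.20
Solving the 2×2 system: x ≈ -72.4, y ≈ 52.5 km.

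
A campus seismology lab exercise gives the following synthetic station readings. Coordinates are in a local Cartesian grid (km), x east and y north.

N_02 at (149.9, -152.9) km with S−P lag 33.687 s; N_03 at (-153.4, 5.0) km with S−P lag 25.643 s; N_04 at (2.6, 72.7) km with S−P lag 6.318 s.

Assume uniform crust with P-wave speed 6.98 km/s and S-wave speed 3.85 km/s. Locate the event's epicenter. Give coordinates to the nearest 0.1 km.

x ≈ 38.0 km, y ≈ 113.8 km

Distance from S−P lag: d = Δt · v_P v_S / (v_P − v_S) = Δt · (6.98·3.85)/(6.98−3.85) ≈ 8.5856·Δt.
So d_N_02 = 289.22, d_N_03 = 220.16, d_N_04 = 54.24 km.
Circle about each station: (x − 149.9)² + (y + 152.9)² = 289.22²; (x + 153.4)² + (y − 5.0)² = 220.16²; (x − 2.6)² + (y − 72.7)² = 54.24².
Subtracting the N_02 equation from the N_03 and N_04 equations removes the quadratic terms:
-606.6 x + 315.8 y = 12885.92
-294.6 x + 451.2 y = 40149.86
Solving the 2×2 system: x ≈ 38.0, y ≈ 113.8 km.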